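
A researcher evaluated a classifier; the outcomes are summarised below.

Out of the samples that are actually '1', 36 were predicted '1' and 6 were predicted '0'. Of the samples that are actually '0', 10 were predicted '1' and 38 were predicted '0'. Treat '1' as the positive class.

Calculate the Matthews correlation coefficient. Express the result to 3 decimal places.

MCC = (TP·TN − FP·FN) / √((TP+FP)(TP+FN)(TN+FP)(TN+FN))
Numerator = 36·38 − 10·6 = 1308
Denominator = √(46·42·48·44) = √4080384 = 2019.9960
MCC = 1308 / 2019.9960 = 0.648

0.648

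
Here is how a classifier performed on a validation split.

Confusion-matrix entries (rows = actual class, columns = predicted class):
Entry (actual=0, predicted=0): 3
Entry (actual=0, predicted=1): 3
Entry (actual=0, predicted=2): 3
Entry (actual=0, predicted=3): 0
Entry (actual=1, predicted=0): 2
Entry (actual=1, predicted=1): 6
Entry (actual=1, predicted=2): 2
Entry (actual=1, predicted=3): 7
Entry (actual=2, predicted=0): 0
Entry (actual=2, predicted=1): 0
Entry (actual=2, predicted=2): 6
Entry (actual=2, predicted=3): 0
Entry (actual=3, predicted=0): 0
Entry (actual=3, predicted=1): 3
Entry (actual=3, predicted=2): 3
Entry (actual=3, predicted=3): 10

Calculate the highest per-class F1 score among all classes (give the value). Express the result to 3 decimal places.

0.606

Per-class F1 score (2·TP/(2·TP+FP+FN)):
  0: TP=3, FP=2+0+0=2, FN=3+3+0=6 → 6/14 = 0.4286
  1: TP=6, FP=3+0+3=6, FN=2+2+7=11 → 12/29 = 0.4138
  2: TP=6, FP=3+2+3=8, FN=0+0+0=0 → 12/20 = 0.6000
  3: TP=10, FP=0+7+0=7, FN=0+3+3=6 → 20/33 = 0.6061
Highest is class '3' with F1 score = 0.606.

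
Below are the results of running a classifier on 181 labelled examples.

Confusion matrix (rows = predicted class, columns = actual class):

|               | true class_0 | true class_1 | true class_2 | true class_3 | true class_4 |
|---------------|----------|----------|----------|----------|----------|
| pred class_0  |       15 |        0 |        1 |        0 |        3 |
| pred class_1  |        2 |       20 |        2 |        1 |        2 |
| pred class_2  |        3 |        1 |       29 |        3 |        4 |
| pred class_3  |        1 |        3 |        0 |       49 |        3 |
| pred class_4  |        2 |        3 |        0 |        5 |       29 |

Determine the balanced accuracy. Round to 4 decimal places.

0.7703

Balanced accuracy = mean of per-class recall.
  class_0: recall = 15/23 = 0.65217
  class_1: recall = 20/27 = 0.74074
  class_2: recall = 29/32 = 0.90625
  class_3: recall = 49/58 = 0.84483
  class_4: recall = 29/41 = 0.70732
Mean = (0.65217 + 0.74074 + 0.90625 + 0.84483 + 0.70732) / 5 = 0.7703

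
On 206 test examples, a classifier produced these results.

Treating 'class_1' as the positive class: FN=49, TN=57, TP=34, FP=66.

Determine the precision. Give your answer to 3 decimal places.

0.340

Precision = TP/(TP+FP) = 34/(34+66) = 34/100 = 0.340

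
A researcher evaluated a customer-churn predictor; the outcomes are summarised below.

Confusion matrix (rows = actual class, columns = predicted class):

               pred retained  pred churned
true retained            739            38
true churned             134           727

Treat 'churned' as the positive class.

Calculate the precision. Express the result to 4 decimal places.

Precision = TP/(TP+FP) = 727/(727+38) = 727/765 = 0.9503

0.9503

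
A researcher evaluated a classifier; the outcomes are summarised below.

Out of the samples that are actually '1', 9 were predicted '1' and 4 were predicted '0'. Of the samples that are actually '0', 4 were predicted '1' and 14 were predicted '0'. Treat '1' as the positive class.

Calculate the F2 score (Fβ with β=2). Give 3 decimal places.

0.692

Fβ = (1+β²)·TP / ((1+β²)·TP + β²·FN + FP), with β²=4
= 5·9 / (5·9 + 4·4 + 4) = 0.692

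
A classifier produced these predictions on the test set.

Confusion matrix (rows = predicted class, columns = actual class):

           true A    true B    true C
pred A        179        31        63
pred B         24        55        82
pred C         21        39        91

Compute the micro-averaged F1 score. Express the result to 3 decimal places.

Micro-averaging pools counts across classes: ΣTP=325, ΣFP=260, ΣFN=260.
Micro-F1 score = 2·TP/(2·TP+FP+FN) on pooled counts = 0.556 (equals overall accuracy in single-label multiclass).

0.556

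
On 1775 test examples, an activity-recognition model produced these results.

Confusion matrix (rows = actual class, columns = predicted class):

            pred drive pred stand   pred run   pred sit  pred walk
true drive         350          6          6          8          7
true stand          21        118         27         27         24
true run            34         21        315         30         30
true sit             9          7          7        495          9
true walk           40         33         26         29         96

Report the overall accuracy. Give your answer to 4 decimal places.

0.7741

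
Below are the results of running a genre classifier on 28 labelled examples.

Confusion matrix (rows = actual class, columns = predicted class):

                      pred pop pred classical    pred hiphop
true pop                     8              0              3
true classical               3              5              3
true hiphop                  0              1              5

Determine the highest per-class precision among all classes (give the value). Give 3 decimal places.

Per-class precision (TP/(TP+FP)):
  pop: TP=8, FP=3+0=3 → 8/11 = 0.7273
  classical: TP=5, FP=0+1=1 → 5/6 = 0.8333
  hiphop: TP=5, FP=3+3=6 → 5/11 = 0.4545
Highest is class 'classical' with precision = 0.833.

0.833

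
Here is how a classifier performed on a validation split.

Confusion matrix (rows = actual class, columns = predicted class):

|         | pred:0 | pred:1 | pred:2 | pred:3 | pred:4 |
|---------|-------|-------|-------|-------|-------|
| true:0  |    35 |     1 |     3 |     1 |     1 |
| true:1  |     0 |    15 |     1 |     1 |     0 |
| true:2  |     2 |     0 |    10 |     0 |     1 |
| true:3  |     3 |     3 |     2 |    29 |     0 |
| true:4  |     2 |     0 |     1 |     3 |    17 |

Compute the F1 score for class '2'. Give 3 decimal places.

0.667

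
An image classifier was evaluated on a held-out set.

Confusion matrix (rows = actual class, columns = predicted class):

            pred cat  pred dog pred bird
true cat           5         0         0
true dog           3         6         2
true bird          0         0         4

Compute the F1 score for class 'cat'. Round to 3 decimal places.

0.769

Take TP from the diagonal, FP from the rest of the 'cat' prediction marginal, FN from the rest of the 'cat' actual marginal.
F1 score = 2·TP/(2·TP+FP+FN).
cat: TP=5, FP=3+0=3, FN=0+0=0 → 10/13 = 0.7692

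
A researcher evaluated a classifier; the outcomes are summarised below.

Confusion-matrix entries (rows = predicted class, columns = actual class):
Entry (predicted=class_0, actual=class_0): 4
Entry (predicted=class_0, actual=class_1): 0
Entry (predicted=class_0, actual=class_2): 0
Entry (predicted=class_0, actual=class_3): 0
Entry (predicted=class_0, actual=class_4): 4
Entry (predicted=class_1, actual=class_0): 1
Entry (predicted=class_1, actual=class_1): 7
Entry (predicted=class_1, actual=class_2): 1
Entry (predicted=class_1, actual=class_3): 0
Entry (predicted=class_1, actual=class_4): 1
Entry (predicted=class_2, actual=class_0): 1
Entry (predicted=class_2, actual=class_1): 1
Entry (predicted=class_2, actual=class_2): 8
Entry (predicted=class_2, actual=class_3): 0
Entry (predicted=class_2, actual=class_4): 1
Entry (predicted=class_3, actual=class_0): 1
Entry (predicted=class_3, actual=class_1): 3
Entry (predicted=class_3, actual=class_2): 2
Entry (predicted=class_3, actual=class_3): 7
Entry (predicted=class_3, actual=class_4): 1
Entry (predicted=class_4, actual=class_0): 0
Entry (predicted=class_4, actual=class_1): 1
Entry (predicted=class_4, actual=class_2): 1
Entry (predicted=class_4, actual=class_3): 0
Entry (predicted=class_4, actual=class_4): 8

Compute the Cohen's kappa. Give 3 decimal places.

0.553

Observed agreement pₒ = trace/N = 34/53 = 0.6415
Expected agreement pₑ = Σ (rowᵢ·colᵢ)/N² = (7·8 + 12·10 + 12·11 + 7·14 + 15·10)/53² = 0.1979
κ = (pₒ − pₑ)/(1 − pₑ) = (0.6415 − 0.1979)/(1 − 0.1979) = 0.553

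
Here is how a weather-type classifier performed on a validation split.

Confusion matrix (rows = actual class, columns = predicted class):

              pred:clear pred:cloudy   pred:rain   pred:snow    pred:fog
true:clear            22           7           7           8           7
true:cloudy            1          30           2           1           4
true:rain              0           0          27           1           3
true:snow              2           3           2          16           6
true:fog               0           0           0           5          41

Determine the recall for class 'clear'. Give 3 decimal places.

0.431

One-vs-rest for 'clear': TP = diagonal; FP = other classes predicted 'clear'; FN = 'clear' predicted as other.
recall = TP/(TP+FN).
clear: TP=22, FN=7+7+8+7=29 → 22/51 = 0.4314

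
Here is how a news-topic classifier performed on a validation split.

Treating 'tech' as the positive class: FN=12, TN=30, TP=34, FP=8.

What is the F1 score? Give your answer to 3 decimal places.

0.773

Precision = TP/(TP+FP) = 34/42 = 0.8095
Recall = TP/(TP+FN) = 34/46 = 0.7391
F1 = 2·TP/(2·TP+FP+FN) = 68/88 = 0.773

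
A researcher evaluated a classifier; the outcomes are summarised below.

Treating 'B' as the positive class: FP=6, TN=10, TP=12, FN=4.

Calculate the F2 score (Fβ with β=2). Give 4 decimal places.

Fβ = (1+β²)·TP / ((1+β²)·TP + β²·FN + FP), with β²=4
= 5·12 / (5·12 + 4·4 + 6) = 0.7317

0.7317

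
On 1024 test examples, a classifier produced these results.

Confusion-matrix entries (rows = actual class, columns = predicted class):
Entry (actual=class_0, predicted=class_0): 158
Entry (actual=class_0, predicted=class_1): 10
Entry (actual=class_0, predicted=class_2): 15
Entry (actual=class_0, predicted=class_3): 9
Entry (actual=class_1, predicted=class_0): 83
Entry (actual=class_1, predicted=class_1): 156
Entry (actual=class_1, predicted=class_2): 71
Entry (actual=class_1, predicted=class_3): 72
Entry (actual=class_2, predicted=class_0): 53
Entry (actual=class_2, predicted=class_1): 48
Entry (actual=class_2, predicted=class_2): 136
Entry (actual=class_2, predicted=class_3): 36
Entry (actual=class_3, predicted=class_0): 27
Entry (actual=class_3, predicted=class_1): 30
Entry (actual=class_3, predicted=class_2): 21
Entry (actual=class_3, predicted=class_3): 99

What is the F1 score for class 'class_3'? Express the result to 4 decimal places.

Treat 'class_3' as positive and all other classes as negative.
F1 score = 2·TP/(2·TP+FP+FN).
class_3: TP=99, FP=9+72+36=117, FN=27+30+21=78 → 198/393 = 0.50382

0.5038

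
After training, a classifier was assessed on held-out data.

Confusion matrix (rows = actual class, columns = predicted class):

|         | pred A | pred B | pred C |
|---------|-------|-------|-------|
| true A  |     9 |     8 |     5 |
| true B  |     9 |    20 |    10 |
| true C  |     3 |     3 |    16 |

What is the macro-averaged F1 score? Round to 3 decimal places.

0.531

Per-class F1 score (2·TP/(2·TP+FP+FN)):
  A: TP=9, FP=9+3=12, FN=8+5=13 → 18/43 = 0.4186
  B: TP=20, FP=8+3=11, FN=9+10=19 → 40/70 = 0.5714
  C: TP=16, FP=5+10=15, FN=3+3=6 → 32/53 = 0.6038
Macro-F1 score = mean = (0.4186 + 0.5714 + 0.6038) / 3 = 0.531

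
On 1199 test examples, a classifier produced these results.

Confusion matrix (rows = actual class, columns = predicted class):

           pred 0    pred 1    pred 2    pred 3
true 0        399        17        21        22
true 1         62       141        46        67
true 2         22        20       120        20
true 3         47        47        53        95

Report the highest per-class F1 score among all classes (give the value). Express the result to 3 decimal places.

0.807

Per-class F1 score (2·TP/(2·TP+FP+FN)):
  0: TP=399, FP=62+22+47=131, FN=17+21+22=60 → 798/989 = 0.8069
  1: TP=141, FP=17+20+47=84, FN=62+46+67=175 → 282/541 = 0.5213
  2: TP=120, FP=21+46+53=120, FN=22+20+20=62 → 240/422 = 0.5687
  3: TP=95, FP=22+67+20=109, FN=47+47+53=147 → 190/446 = 0.4260
Highest is class '0' with F1 score = 0.807.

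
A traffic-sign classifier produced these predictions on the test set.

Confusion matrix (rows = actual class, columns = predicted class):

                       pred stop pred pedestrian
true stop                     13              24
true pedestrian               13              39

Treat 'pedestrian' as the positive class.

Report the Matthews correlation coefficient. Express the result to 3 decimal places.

0.110

MCC = (TP·TN − FP·FN) / √((TP+FP)(TP+FN)(TN+FP)(TN+FN))
Numerator = 39·13 − 24·13 = 195
Denominator = √(63·52·37·26) = √3151512 = 1775.2498
MCC = 195 / 1775.2498 = 0.110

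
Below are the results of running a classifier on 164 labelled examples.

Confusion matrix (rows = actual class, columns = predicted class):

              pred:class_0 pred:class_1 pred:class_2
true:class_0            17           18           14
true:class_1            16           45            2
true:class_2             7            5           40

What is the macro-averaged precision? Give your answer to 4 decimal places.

Per-class precision (TP/(TP+FP)):
  class_0: TP=17, FP=16+7=23 → 17/40 = 0.42500
  class_1: TP=45, FP=18+5=23 → 45/68 = 0.66176
  class_2: TP=40, FP=14+2=16 → 40/56 = 0.71429
Macro-precision = mean = (0.42500 + 0.66176 + 0.71429) / 3 = 0.6004

0.6004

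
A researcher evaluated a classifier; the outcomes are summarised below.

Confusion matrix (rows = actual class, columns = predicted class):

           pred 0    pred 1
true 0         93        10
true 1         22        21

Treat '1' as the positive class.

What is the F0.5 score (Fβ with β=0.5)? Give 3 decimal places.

0.629

Fβ = (1+β²)·TP / ((1+β²)·TP + β²·FN + FP), with β²=1/4
= 1.25·21 / (1.25·21 + 0.25·22 + 10) = 0.629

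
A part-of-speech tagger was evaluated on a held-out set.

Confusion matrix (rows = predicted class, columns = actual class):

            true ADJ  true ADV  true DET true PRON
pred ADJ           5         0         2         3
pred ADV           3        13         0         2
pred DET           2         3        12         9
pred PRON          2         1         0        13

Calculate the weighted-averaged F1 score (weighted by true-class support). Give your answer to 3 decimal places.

Per-class F1 score (2·TP/(2·TP+FP+FN)):
  ADJ: TP=5, FP=0+2+3=5, FN=3+2+2=7 → 10/22 = 0.4545
  ADV: TP=13, FP=3+0+2=5, FN=0+3+1=4 → 26/35 = 0.7429
  DET: TP=12, FP=2+3+9=14, FN=2+0+0=2 → 24/40 = 0.6000
  PRON: TP=13, FP=2+1+0=3, FN=3+2+9=14 → 26/43 = 0.6047
Weighted-F1 score = Σ (supportᵢ/N)·F1 scoreᵢ with N=70: (12/70)·0.4545 + (17/70)·0.7429 + (14/70)·0.6000 + (27/70)·0.6047 = 0.612

0.612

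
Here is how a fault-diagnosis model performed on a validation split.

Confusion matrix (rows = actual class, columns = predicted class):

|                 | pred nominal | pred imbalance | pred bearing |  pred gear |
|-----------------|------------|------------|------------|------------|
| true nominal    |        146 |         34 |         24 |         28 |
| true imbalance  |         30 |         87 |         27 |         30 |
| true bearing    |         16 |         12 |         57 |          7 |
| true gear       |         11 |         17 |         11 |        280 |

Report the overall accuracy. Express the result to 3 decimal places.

0.698

Accuracy = trace / total = (146+87+57+280=570) / 817 = 570/817 = 0.698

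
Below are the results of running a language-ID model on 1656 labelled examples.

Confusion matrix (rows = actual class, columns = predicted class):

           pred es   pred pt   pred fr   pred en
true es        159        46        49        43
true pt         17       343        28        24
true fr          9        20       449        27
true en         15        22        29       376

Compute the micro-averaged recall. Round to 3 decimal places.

0.801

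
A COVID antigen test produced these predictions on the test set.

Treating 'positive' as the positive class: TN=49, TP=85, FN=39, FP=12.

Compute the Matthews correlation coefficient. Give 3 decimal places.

0.460

MCC = (TP·TN − FP·FN) / √((TP+FP)(TP+FN)(TN+FP)(TN+FN))
Numerator = 85·49 − 12·39 = 3697
Denominator = √(97·124·61·88) = √64566304 = 8035.3160
MCC = 3697 / 8035.3160 = 0.460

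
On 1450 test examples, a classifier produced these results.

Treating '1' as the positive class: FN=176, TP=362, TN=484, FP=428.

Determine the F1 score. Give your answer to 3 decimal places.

0.545

Precision = TP/(TP+FP) = 362/790 = 0.4582
Recall = TP/(TP+FN) = 362/538 = 0.6729
F1 = 2·TP/(2·TP+FP+FN) = 724/1328 = 0.545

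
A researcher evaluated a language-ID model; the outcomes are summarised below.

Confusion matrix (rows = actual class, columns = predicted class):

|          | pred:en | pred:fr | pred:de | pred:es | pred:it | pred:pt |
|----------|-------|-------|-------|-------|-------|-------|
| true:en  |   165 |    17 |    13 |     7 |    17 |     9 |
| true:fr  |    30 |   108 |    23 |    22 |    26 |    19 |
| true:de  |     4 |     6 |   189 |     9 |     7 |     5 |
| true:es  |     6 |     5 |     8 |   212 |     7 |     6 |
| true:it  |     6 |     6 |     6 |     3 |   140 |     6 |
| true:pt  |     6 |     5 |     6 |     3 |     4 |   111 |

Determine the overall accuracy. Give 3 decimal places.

Accuracy = trace / total = (165+108+189+212+140+111=925) / 1222 = 925/1222 = 0.757

0.757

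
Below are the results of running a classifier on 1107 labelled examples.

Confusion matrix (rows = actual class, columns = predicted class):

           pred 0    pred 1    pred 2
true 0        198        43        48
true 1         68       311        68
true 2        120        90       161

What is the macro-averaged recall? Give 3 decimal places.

0.605

Per-class recall (TP/(TP+FN)):
  0: TP=198, FN=43+48=91 → 198/289 = 0.6851
  1: TP=311, FN=68+68=136 → 311/447 = 0.6957
  2: TP=161, FN=120+90=210 → 161/371 = 0.4340
Macro-recall = mean = (0.6851 + 0.6957 + 0.4340) / 3 = 0.605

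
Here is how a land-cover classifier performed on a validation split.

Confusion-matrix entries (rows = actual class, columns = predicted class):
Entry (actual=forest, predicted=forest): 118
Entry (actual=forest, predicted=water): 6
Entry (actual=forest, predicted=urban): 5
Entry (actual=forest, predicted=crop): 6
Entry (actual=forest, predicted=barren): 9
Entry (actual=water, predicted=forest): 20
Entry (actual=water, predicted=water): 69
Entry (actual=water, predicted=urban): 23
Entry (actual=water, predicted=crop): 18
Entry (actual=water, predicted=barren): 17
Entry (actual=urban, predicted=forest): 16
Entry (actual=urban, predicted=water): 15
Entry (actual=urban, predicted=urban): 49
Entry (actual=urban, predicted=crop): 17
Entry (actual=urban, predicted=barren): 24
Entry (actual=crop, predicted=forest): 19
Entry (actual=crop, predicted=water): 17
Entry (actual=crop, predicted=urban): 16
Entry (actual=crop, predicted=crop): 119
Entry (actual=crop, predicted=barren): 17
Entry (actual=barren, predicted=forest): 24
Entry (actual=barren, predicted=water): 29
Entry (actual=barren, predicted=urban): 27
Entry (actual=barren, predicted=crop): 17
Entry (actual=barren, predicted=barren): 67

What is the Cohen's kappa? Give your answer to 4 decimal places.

Observed agreement pₒ = trace/N = 422/764 = 0.55236
Expected agreement pₑ = Σ (rowᵢ·colᵢ)/N² = (144·197 + 147·136 + 121·120 + 188·177 + 164·134)/764² = 0.20239
κ = (pₒ − pₑ)/(1 − pₑ) = (0.55236 − 0.20239)/(1 − 0.20239) = 0.4388

0.4388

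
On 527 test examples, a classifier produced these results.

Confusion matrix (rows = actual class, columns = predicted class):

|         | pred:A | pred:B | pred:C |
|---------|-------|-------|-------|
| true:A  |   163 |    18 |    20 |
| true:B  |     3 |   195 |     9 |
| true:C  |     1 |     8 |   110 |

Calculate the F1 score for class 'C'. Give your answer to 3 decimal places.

F1 score = 2·TP/(2·TP+FP+FN).
C: TP=110, FP=20+9=29, FN=1+8=9 → 220/258 = 0.8527

0.853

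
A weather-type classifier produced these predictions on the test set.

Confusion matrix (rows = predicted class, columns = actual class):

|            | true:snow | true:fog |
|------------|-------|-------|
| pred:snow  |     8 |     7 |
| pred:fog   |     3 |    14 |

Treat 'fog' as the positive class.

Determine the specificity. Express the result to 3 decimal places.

0.727

Specificity = TN/(TN+FP) = 8/(8+3) = 0.727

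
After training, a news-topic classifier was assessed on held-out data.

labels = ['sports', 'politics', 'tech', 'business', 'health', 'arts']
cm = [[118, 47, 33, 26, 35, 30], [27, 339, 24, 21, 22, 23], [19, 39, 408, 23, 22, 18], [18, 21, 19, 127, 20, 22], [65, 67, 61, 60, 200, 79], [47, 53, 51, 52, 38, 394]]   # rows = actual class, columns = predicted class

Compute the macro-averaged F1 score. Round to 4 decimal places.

0.5640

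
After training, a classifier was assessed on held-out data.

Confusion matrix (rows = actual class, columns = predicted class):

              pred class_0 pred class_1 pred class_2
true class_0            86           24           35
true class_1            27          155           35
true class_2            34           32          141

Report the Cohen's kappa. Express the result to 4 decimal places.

0.5004

Observed agreement pₒ = trace/N = 382/569 = 0.67135
Expected agreement pₑ = Σ (rowᵢ·colᵢ)/N² = (145·147 + 217·211 + 207·211)/569² = 0.34216
κ = (pₒ − pₑ)/(1 − pₑ) = (0.67135 − 0.34216)/(1 − 0.34216) = 0.5004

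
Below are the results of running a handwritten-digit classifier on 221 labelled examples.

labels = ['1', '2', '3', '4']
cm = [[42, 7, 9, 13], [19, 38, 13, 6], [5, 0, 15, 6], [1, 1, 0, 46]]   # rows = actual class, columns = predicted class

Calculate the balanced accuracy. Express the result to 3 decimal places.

Balanced accuracy = mean of per-class recall.
  1: recall = 42/71 = 0.5915
  2: recall = 38/76 = 0.5000
  3: recall = 15/26 = 0.5769
  4: recall = 46/48 = 0.9583
Mean = (0.5915 + 0.5000 + 0.5769 + 0.9583) / 4 = 0.657

0.657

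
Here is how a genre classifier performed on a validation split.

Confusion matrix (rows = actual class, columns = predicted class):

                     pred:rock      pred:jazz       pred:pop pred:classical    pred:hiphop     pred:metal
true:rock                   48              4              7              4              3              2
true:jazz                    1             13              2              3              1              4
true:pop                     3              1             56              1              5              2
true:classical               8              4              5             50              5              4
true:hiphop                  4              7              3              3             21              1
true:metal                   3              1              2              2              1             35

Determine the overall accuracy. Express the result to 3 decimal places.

Accuracy = trace / total = (48+13+56+50+21+35=223) / 319 = 223/319 = 0.699

0.699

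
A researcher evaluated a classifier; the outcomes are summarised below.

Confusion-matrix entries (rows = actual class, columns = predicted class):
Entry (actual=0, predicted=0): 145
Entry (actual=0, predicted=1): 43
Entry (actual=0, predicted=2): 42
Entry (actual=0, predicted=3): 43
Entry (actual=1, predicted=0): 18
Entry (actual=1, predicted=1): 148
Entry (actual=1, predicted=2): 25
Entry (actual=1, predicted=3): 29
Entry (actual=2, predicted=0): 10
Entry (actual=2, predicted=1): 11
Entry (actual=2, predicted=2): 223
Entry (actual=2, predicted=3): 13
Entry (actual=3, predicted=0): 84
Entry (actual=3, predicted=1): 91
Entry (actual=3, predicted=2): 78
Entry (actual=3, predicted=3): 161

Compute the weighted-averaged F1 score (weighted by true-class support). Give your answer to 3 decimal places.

Per-class F1 score (2·TP/(2·TP+FP+FN)):
  0: TP=145, FP=18+10+84=112, FN=43+42+43=128 → 290/530 = 0.5472
  1: TP=148, FP=43+11+91=145, FN=18+25+29=72 → 296/513 = 0.5770
  2: TP=223, FP=42+25+78=145, FN=10+11+13=34 → 446/625 = 0.7136
  3: TP=161, FP=43+29+13=85, FN=84+91+78=253 → 322/660 = 0.4879
Weighted-F1 score = Σ (supportᵢ/N)·F1 scoreᵢ with N=1164: (273/1164)·0.5472 + (220/1164)·0.5770 + (257/1164)·0.7136 + (414/1164)·0.4879 = 0.568

0.568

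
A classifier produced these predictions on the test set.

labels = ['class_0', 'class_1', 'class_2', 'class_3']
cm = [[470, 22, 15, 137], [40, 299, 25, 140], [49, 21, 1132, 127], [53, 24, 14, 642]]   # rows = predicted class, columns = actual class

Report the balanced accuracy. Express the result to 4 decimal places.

Balanced accuracy = mean of per-class recall.
  class_0: recall = 470/612 = 0.76797
  class_1: recall = 299/366 = 0.81694
  class_2: recall = 1132/1186 = 0.95447
  class_3: recall = 642/1046 = 0.61377
Mean = (0.76797 + 0.81694 + 0.95447 + 0.61377) / 4 = 0.7883

0.7883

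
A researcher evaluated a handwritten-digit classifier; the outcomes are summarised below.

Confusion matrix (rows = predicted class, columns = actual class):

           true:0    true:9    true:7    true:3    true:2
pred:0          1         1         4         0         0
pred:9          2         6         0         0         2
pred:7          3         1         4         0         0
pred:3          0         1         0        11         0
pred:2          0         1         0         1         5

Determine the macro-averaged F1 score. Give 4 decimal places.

0.5795

Per-class F1 score (2·TP/(2·TP+FP+FN)):
  0: TP=1, FP=1+4+0+0=5, FN=2+3+0+0=5 → 2/12 = 0.16667
  9: TP=6, FP=2+0+0+2=4, FN=1+1+1+1=4 → 12/20 = 0.60000
  7: TP=4, FP=3+1+0+0=4, FN=4+0+0+0=4 → 8/16 = 0.50000
  3: TP=11, FP=0+1+0+0=1, FN=0+0+0+1=1 → 22/24 = 0.91667
  2: TP=5, FP=0+1+0+1=2, FN=0+2+0+0=2 → 10/14 = 0.71429
Macro-F1 score = mean = (0.16667 + 0.60000 + 0.50000 + 0.91667 + 0.71429) / 5 = 0.5795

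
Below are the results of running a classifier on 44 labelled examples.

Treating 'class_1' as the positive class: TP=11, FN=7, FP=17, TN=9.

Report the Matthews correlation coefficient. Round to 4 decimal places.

MCC = (TP·TN − FP·FN) / √((TP+FP)(TP+FN)(TN+FP)(TN+FN))
Numerator = 11·9 − 17·7 = -20
Denominator = √(28·18·26·16) = √209664 = 457.8908
MCC = -20 / 457.8908 = -0.0437

-0.0437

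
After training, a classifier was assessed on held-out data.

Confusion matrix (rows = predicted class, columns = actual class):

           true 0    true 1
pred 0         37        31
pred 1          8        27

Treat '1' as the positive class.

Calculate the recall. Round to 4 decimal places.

0.4655

Recall = TP/(TP+FN) = 27/(27+31) = 27/58 = 0.4655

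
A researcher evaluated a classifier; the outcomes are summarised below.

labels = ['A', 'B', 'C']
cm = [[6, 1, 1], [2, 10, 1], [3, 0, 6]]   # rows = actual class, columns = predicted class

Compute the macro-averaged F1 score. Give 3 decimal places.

0.724

Per-class F1 score (2·TP/(2·TP+FP+FN)):
  A: TP=6, FP=2+3=5, FN=1+1=2 → 12/19 = 0.6316
  B: TP=10, FP=1+0=1, FN=2+1=3 → 20/24 = 0.8333
  C: TP=6, FP=1+1=2, FN=3+0=3 → 12/17 = 0.7059
Macro-F1 score = mean = (0.6316 + 0.8333 + 0.7059) / 3 = 0.724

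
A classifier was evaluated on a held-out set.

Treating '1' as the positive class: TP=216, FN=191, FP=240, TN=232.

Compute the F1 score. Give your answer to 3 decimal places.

0.501

Precision = TP/(TP+FP) = 216/456 = 0.4737
Recall = TP/(TP+FN) = 216/407 = 0.5307
F1 = 2·TP/(2·TP+FP+FN) = 432/863 = 0.501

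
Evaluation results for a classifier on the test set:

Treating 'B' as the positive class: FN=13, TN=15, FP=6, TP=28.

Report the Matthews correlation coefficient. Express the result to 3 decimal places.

0.378

MCC = (TP·TN − FP·FN) / √((TP+FP)(TP+FN)(TN+FP)(TN+FN))
Numerator = 28·15 − 6·13 = 342
Denominator = √(34·41·21·28) = √819672 = 905.3574
MCC = 342 / 905.3574 = 0.378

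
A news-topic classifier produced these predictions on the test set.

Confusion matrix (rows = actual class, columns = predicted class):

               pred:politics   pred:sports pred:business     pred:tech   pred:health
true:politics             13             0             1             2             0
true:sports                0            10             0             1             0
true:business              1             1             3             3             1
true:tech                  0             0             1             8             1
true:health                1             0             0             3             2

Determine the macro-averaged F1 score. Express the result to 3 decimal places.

0.634

Per-class F1 score (2·TP/(2·TP+FP+FN)):
  politics: TP=13, FP=0+1+0+1=2, FN=0+1+2+0=3 → 26/31 = 0.8387
  sports: TP=10, FP=0+1+0+0=1, FN=0+0+1+0=1 → 20/22 = 0.9091
  business: TP=3, FP=1+0+1+0=2, FN=1+1+3+1=6 → 6/14 = 0.4286
  tech: TP=8, FP=2+1+3+3=9, FN=0+0+1+1=2 → 16/27 = 0.5926
  health: TP=2, FP=0+0+1+1=2, FN=1+0+0+3=4 → 4/10 = 0.4000
Macro-F1 score = mean = (0.8387 + 0.9091 + 0.4286 + 0.5926 + 0.4000) / 5 = 0.634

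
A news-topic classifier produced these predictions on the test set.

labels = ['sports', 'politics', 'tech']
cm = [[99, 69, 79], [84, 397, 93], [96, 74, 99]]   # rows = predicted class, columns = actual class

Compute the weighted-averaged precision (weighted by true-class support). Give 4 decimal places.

0.5367

Per-class precision (TP/(TP+FP)):
  sports: TP=99, FP=69+79=148 → 99/247 = 0.40081
  politics: TP=397, FP=84+93=177 → 397/574 = 0.69164
  tech: TP=99, FP=96+74=170 → 99/269 = 0.36803
Weighted-precision = Σ (supportᵢ/N)·precisionᵢ with N=1090: (279/1090)·0.40081 + (540/1090)·0.69164 + (271/1090)·0.36803 = 0.5367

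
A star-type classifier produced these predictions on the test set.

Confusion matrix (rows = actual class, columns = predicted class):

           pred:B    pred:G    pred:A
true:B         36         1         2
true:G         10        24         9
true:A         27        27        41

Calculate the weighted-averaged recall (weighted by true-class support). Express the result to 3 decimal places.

0.571

Per-class recall (TP/(TP+FN)):
  B: TP=36, FN=1+2=3 → 36/39 = 0.9231
  G: TP=24, FN=10+9=19 → 24/43 = 0.5581
  A: TP=41, FN=27+27=54 → 41/95 = 0.4316
Weighted-recall = Σ (supportᵢ/N)·recallᵢ with N=177: (39/177)·0.9231 + (43/177)·0.5581 + (95/177)·0.4316 = 0.571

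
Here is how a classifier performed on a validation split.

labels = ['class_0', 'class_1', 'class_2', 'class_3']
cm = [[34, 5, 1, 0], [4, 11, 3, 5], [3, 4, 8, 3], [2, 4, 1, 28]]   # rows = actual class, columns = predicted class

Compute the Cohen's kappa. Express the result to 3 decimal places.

0.581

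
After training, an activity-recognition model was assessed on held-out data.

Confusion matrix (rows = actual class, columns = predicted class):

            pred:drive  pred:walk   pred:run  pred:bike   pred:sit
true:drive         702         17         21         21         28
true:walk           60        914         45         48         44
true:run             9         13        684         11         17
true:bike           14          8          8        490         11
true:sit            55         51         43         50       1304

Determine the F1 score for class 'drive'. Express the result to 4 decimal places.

Take TP from the diagonal, FP from the rest of the 'drive' prediction marginal, FN from the rest of the 'drive' actual marginal.
F1 score = 2·TP/(2·TP+FP+FN).
drive: TP=702, FP=60+9+14+55=138, FN=17+21+21+28=87 → 1404/1629 = 0.86188

0.8619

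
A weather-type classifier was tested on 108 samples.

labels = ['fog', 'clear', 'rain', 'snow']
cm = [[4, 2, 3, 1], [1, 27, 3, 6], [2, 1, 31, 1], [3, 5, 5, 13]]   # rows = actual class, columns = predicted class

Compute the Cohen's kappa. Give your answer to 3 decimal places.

Observed agreement pₒ = trace/N = 75/108 = 0.6944
Expected agreement pₑ = Σ (rowᵢ·colᵢ)/N² = (10·10 + 37·35 + 35·42 + 26·21)/108² = 0.2924
κ = (pₒ − pₑ)/(1 − pₑ) = (0.6944 − 0.2924)/(1 − 0.2924) = 0.568

0.568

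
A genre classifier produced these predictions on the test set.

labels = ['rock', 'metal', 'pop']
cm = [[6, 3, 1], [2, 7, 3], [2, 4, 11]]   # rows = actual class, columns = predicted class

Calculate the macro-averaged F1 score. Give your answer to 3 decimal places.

Per-class F1 score (2·TP/(2·TP+FP+FN)):
  rock: TP=6, FP=2+2=4, FN=3+1=4 → 12/20 = 0.6000
  metal: TP=7, FP=3+4=7, FN=2+3=5 → 14/26 = 0.5385
  pop: TP=11, FP=1+3=4, FN=2+4=6 → 22/32 = 0.6875
Macro-F1 score = mean = (0.6000 + 0.5385 + 0.6875) / 3 = 0.609

0.609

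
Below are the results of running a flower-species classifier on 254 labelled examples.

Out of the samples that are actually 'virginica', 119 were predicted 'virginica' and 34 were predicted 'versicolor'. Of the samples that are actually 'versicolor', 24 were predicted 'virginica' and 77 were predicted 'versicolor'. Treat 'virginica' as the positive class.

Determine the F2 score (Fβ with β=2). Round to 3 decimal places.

0.788

Fβ = (1+β²)·TP / ((1+β²)·TP + β²·FN + FP), with β²=4
= 5·119 / (5·119 + 4·34 + 24) = 0.788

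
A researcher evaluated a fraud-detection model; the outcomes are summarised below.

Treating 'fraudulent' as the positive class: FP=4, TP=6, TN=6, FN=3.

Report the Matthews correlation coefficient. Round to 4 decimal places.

0.2667

MCC = (TP·TN − FP·FN) / √((TP+FP)(TP+FN)(TN+FP)(TN+FN))
Numerator = 6·6 − 4·3 = 24
Denominator = √(10·9·10·9) = √8100 = 90.0000
MCC = 24 / 90.0000 = 0.2667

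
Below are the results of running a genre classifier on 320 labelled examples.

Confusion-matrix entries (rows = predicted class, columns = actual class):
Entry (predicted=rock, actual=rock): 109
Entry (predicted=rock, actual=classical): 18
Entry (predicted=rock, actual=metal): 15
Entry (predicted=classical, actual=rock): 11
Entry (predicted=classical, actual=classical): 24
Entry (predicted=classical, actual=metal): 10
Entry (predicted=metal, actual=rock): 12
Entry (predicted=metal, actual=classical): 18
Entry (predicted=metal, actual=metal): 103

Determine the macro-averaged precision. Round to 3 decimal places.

0.692

Per-class precision (TP/(TP+FP)):
  rock: TP=109, FP=18+15=33 → 109/142 = 0.7676
  classical: TP=24, FP=11+10=21 → 24/45 = 0.5333
  metal: TP=103, FP=12+18=30 → 103/133 = 0.7744
Macro-precision = mean = (0.7676 + 0.5333 + 0.7744) / 3 = 0.692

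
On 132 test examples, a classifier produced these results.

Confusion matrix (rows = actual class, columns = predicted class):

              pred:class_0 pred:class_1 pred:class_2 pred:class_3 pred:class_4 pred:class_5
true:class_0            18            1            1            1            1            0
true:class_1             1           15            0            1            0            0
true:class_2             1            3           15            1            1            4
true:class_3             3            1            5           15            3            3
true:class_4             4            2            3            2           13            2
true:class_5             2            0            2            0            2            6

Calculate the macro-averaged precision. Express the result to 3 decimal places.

0.613

Per-class precision (TP/(TP+FP)):
  class_0: TP=18, FP=1+1+3+4+2=11 → 18/29 = 0.6207
  class_1: TP=15, FP=1+3+1+2+0=7 → 15/22 = 0.6818
  class_2: TP=15, FP=1+0+5+3+2=11 → 15/26 = 0.5769
  class_3: TP=15, FP=1+1+1+2+0=5 → 15/20 = 0.7500
  class_4: TP=13, FP=1+0+1+3+2=7 → 13/20 = 0.6500
  class_5: TP=6, FP=0+0+4+3+2=9 → 6/15 = 0.4000
Macro-precision = mean = (0.6207 + 0.6818 + 0.5769 + 0.7500 + 0.6500 + 0.4000) / 6 = 0.613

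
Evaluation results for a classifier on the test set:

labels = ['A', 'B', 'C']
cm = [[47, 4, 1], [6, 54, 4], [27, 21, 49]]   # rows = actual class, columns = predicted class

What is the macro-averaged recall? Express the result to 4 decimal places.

Per-class recall (TP/(TP+FN)):
  A: TP=47, FN=4+1=5 → 47/52 = 0.90385
  B: TP=54, FN=6+4=10 → 54/64 = 0.84375
  C: TP=49, FN=27+21=48 → 49/97 = 0.50515
Macro-recall = mean = (0.90385 + 0.84375 + 0.50515) / 3 = 0.7509

0.7509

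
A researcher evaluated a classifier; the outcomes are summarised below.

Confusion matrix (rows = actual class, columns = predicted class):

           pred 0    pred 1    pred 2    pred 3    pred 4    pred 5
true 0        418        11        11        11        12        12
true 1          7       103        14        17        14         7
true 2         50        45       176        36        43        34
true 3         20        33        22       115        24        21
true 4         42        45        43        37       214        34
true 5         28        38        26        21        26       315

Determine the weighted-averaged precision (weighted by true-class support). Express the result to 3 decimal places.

Per-class precision (TP/(TP+FP)):
  0: TP=418, FP=7+50+20+42+28=147 → 418/565 = 0.7398
  1: TP=103, FP=11+45+33+45+38=172 → 103/275 = 0.3745
  2: TP=176, FP=11+14+22+43+26=116 → 176/292 = 0.6027
  3: TP=115, FP=11+17+36+37+21=122 → 115/237 = 0.4852
  4: TP=214, FP=12+14+43+24+26=119 → 214/333 = 0.6426
  5: TP=315, FP=12+7+34+21+34=108 → 315/423 = 0.7447
Weighted-precision = Σ (supportᵢ/N)·precisionᵢ with N=2125: (475/2125)·0.7398 + (162/2125)·0.3745 + (384/2125)·0.6027 + (235/2125)·0.4852 + (415/2125)·0.6426 + (454/2125)·0.7447 = 0.641

0.641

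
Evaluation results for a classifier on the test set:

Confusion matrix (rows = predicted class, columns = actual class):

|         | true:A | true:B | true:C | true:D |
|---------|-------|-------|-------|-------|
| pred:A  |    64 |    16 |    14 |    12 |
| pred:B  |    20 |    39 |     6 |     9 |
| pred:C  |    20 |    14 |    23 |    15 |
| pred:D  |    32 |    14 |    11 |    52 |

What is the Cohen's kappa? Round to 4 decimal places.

Observed agreement pₒ = trace/N = 178/361 = 0.49307
Expected agreement pₑ = Σ (rowᵢ·colᵢ)/N² = (136·106 + 83·74 + 54·72 + 88·109)/361² = 0.26119
κ = (pₒ − pₑ)/(1 − pₑ) = (0.49307 − 0.26119)/(1 − 0.26119) = 0.3139

0.3139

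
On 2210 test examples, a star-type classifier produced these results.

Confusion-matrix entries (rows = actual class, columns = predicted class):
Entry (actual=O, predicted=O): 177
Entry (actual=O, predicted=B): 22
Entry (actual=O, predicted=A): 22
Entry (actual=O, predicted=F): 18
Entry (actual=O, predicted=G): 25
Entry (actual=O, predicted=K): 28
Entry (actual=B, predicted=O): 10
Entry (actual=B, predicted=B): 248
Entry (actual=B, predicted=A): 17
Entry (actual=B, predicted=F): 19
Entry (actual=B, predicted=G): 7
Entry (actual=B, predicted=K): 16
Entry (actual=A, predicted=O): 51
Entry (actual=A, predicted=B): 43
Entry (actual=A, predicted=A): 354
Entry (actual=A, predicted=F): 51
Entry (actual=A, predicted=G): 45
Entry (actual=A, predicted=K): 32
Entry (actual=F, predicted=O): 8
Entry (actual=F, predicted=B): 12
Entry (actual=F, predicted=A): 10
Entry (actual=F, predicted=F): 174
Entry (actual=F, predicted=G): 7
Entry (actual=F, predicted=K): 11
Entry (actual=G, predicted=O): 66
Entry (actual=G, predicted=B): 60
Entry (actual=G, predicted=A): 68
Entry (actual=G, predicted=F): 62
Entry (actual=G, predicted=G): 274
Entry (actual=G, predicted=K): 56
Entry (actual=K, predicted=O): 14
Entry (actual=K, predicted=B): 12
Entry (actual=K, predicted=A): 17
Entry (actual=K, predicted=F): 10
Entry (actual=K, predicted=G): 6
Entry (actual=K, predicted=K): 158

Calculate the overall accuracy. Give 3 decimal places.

Accuracy = trace / total = (177+248+354+174+274+158=1385) / 2210 = 1385/2210 = 0.627

0.627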